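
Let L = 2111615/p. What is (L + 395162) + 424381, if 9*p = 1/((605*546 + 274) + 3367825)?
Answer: 70286924195058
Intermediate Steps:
p = 1/33285861 (p = 1/(9*((605*546 + 274) + 3367825)) = 1/(9*((330330 + 274) + 3367825)) = 1/(9*(330604 + 3367825)) = (⅑)/3698429 = (⅑)*(1/3698429) = 1/33285861 ≈ 3.0043e-8)
L = 70286923375515 (L = 2111615/(1/33285861) = 2111615*33285861 = 70286923375515)
(L + 395162) + 424381 = (70286923375515 + 395162) + 424381 = 70286923770677 + 424381 = 70286924195058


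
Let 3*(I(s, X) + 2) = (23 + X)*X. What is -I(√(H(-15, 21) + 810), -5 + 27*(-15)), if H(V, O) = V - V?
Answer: -52888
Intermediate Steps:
H(V, O) = 0
I(s, X) = -2 + X*(23 + X)/3 (I(s, X) = -2 + ((23 + X)*X)/3 = -2 + (X*(23 + X))/3 = -2 + X*(23 + X)/3)
-I(√(H(-15, 21) + 810), -5 + 27*(-15)) = -(-2 + (-5 + 27*(-15))²/3 + 23*(-5 + 27*(-15))/3) = -(-2 + (-5 - 405)²/3 + 23*(-5 - 405)/3) = -(-2 + (⅓)*(-410)² + (23/3)*(-410)) = -(-2 + (⅓)*168100 - 9430/3) = -(-2 + 168100/3 - 9430/3) = -1*52888 = -52888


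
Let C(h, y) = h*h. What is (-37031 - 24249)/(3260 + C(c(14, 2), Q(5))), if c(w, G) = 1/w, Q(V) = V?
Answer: -12010880/638961 ≈ -18.798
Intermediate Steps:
C(h, y) = h**2
(-37031 - 24249)/(3260 + C(c(14, 2), Q(5))) = (-37031 - 24249)/(3260 + (1/14)**2) = -61280/(3260 + (1/14)**2) = -61280/(3260 + 1/196) = -61280/638961/196 = -61280*196/638961 = -12010880/638961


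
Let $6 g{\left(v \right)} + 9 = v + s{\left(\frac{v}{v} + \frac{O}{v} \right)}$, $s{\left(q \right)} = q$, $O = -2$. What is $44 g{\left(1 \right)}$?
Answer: $-66$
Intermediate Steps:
$g{\left(v \right)} = - \frac{4}{3} - \frac{1}{3 v} + \frac{v}{6}$ ($g{\left(v \right)} = - \frac{3}{2} + \frac{v - \left(\frac{2}{v} - \frac{v}{v}\right)}{6} = - \frac{3}{2} + \frac{v + \left(1 - \frac{2}{v}\right)}{6} = - \frac{3}{2} + \frac{1 + v - \frac{2}{v}}{6} = - \frac{3}{2} + \left(\frac{1}{6} - \frac{1}{3 v} + \frac{v}{6}\right) = - \frac{4}{3} - \frac{1}{3 v} + \frac{v}{6}$)
$44 g{\left(1 \right)} = 44 \frac{-2 + 1 + 1 \left(-9 + 1\right)}{6 \cdot 1} = 44 \cdot \frac{1}{6} \cdot 1 \left(-2 + 1 + 1 \left(-8\right)\right) = 44 \cdot \frac{1}{6} \cdot 1 \left(-2 + 1 - 8\right) = 44 \cdot \frac{1}{6} \cdot 1 \left(-9\right) = 44 \left(- \frac{3}{2}\right) = -66$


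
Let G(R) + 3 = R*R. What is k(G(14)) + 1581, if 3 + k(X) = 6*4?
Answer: 1602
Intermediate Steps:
G(R) = -3 + R**2 (G(R) = -3 + R*R = -3 + R**2)
k(X) = 21 (k(X) = -3 + 6*4 = -3 + 24 = 21)
k(G(14)) + 1581 = 21 + 1581 = 1602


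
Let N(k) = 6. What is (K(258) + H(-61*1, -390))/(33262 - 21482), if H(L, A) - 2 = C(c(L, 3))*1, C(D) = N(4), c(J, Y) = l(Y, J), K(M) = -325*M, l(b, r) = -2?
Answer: -41921/5890 ≈ -7.1173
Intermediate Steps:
c(J, Y) = -2
C(D) = 6
H(L, A) = 8 (H(L, A) = 2 + 6*1 = 2 + 6 = 8)
(K(258) + H(-61*1, -390))/(33262 - 21482) = (-325*258 + 8)/(33262 - 21482) = (-83850 + 8)/11780 = -83842*1/11780 = -41921/5890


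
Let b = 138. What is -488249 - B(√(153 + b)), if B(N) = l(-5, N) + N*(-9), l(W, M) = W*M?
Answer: -488249 + 14*√291 ≈ -4.8801e+5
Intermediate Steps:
l(W, M) = M*W
B(N) = -14*N (B(N) = N*(-5) + N*(-9) = -5*N - 9*N = -14*N)
-488249 - B(√(153 + b)) = -488249 - (-14)*√(153 + 138) = -488249 - (-14)*√291 = -488249 + 14*√291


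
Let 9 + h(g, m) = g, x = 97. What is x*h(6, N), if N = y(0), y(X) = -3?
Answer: -291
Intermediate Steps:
N = -3
h(g, m) = -9 + g
x*h(6, N) = 97*(-9 + 6) = 97*(-3) = -291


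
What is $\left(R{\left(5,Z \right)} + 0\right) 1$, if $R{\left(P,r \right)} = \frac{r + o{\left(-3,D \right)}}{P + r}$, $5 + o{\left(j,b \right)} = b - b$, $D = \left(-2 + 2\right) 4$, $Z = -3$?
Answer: $-4$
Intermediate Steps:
$D = 0$ ($D = 0 \cdot 4 = 0$)
$o{\left(j,b \right)} = -5$ ($o{\left(j,b \right)} = -5 + \left(b - b\right) = -5 + 0 = -5$)
$R{\left(P,r \right)} = \frac{-5 + r}{P + r}$ ($R{\left(P,r \right)} = \frac{r - 5}{P + r} = \frac{-5 + r}{P + r}$)
$\left(R{\left(5,Z \right)} + 0\right) 1 = \left(\frac{-5 - 3}{5 - 3} + 0\right) 1 = \left(\frac{1}{2} \left(-8\right) + 0\right) 1 = \left(-4 + 0\right) 1 = \left(-4\right) 1 = -4$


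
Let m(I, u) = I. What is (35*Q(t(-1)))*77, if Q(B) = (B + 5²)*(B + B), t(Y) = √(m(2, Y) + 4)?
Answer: 32340 + 134750*√6 ≈ 3.6241e+5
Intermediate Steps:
t(Y) = √6 (t(Y) = √(2 + 4) = √6)
Q(B) = 2*B*(25 + B) (Q(B) = (B + 25)*(2*B) = (25 + B)*(2*B) = 2*B*(25 + B))
(35*Q(t(-1)))*77 = (35*(2*√6*(25 + √6)))*77 = (70*√6*(25 + √6))*77 = 5390*√6*(25 + √6)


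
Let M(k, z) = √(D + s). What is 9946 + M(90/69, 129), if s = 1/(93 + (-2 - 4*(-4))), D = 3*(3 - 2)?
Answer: 9946 + √34454/107 ≈ 9947.7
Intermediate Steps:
D = 3 (D = 3*1 = 3)
s = 1/107 (s = 1/(93 + (-2 + 16)) = 1/(93 + 14) = 1/107 ≈ 0.0093458)
M(k, z) = √34454/107 (M(k, z) = √(3 + 1/107) = √(322/107) = √34454/107)
9946 + M(90/69, 129) = 9946 + √34454/107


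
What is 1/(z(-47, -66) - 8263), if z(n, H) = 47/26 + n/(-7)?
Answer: -182/1502315 ≈ -0.00012115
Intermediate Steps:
z(n, H) = 47/26 - n/7 (z(n, H) = 47*(1/26) + n*(-⅐) = 47/26 - n/7)
1/(z(-47, -66) - 8263) = 1/((47/26 - ⅐*(-47)) - 8263) = 1/((47/26 + 47/7) - 8263) = 1/(1551/182 - 8263) = 1/(-1502315/182) = -182/1502315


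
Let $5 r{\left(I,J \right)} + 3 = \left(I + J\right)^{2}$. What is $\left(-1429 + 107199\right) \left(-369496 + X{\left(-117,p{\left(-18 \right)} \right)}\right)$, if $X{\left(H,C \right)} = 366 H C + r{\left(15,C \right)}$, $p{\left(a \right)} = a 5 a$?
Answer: $-7319970616532$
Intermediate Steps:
$r{\left(I,J \right)} = - \frac{3}{5} + \frac{\left(I + J\right)^{2}}{5}$
$p{\left(a \right)} = 5 a^{2}$ ($p{\left(a \right)} = 5 a a = 5 a^{2}$)
$X{\left(H,C \right)} = - \frac{3}{5} + \frac{\left(15 + C\right)^{2}}{5} + 366 C H$ ($X{\left(H,C \right)} = 366 H C + \left(- \frac{3}{5} + \frac{\left(15 + C\right)^{2}}{5}\right) = 366 C H + \left(- \frac{3}{5} + \frac{\left(15 + C\right)^{2}}{5}\right) = - \frac{3}{5} + \frac{\left(15 + C\right)^{2}}{5} + 366 C H$)
$\left(-1429 + 107199\right) \left(-369496 + X{\left(-117,p{\left(-18 \right)} \right)}\right) = \left(-1429 + 107199\right) \left(-369496 + \left(- \frac{3}{5} + \frac{\left(15 + 5 \left(-18\right)^{2}\right)^{2}}{5} + 366 \cdot 5 \left(-18\right)^{2} \left(-117\right)\right)\right) = 105770 \left(-369496 + \left(- \frac{3}{5} + \frac{\left(15 + 5 \cdot 324\right)^{2}}{5} + 366 \cdot 5 \cdot 324 \left(-117\right)\right)\right) = 105770 \left(-369496 + \left(- \frac{3}{5} + \frac{\left(15 + 1620\right)^{2}}{5} + 366 \cdot 1620 \left(-117\right)\right)\right) = 105770 \left(-369496 - \left(\frac{346858203}{5} - 534645\right)\right) = 105770 \left(-369496 - \frac{344184978}{5}\right) = 105770 \left(- \frac{346032458}{5}\right) = -7319970616532$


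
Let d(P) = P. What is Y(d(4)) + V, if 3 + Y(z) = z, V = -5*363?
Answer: -1814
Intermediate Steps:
V = -1815
Y(z) = -3 + z
Y(d(4)) + V = (-3 + 4) - 1815 = 1 - 1815 = -1814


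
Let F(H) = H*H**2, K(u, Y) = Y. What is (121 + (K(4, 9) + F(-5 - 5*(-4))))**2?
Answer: 12285025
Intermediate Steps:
F(H) = H**3
(121 + (K(4, 9) + F(-5 - 5*(-4))))**2 = (121 + (9 + (-5 - 5*(-4))**3))**2 = (121 + (9 + (-5 + 20)**3))**2 = (121 + (9 + 15**3))**2 = (121 + (9 + 3375))**2 = (121 + 3384)**2 = 3505**2 = 12285025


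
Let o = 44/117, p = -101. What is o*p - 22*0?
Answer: -4444/117 ≈ -37.983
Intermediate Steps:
o = 44/117 (o = 44*(1/117) = 44/117 ≈ 0.37607)
o*p - 22*0 = (44/117)*(-101) - 22*0 = -4444/117 + 0 = -4444/117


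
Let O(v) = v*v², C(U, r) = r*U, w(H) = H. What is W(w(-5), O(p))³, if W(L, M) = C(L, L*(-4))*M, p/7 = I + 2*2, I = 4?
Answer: -5416169448144896000000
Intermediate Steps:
p = 56 (p = 7*(4 + 2*2) = 7*(4 + 4) = 7*8 = 56)
C(U, r) = U*r
O(v) = v³
W(L, M) = -4*M*L² (W(L, M) = (L*(L*(-4)))*M = (L*(-4*L))*M = (-4*L²)*M = -4*M*L²)
W(w(-5), O(p))³ = (-4*56³*(-5)²)³ = (-4*175616*25)³ = (-17561600)³ = -5416169448144896000000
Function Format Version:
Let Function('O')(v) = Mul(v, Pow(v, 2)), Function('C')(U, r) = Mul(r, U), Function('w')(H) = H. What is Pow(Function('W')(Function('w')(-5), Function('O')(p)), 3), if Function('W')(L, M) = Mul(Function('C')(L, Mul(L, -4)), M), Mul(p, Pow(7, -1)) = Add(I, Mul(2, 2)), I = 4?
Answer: -5416169448144896000000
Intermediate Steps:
p = 56 (p = Mul(7, Add(4, Mul(2, 2))) = Mul(7, Add(4, 4)) = Mul(7, 8) = 56)
Function('C')(U, r) = Mul(U, r)
Function('O')(v) = Pow(v, 3)
Function('W')(L, M) = Mul(-4, M, Pow(L, 2)) (Function('W')(L, M) = Mul(Mul(L, Mul(L, -4)), M) = Mul(Mul(L, Mul(-4, L)), M) = Mul(Mul(-4, Pow(L, 2)), M) = Mul(-4, M, Pow(L, 2)))
Pow(Function('W')(Function('w')(-5), Function('O')(p)), 3) = Pow(Mul(-4, Pow(56, 3), Pow(-5, 2)), 3) = Pow(Mul(-4, 175616, 25), 3) = Pow(-17561600, 3) = -5416169448144896000000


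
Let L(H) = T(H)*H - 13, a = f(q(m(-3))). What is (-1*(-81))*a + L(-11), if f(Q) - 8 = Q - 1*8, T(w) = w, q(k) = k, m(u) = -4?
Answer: -216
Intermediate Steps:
f(Q) = Q (f(Q) = 8 + (Q - 1*8) = 8 + (Q - 8) = 8 + (-8 + Q) = Q)
a = -4
L(H) = -13 + H**2 (L(H) = H*H - 13 = H**2 - 13 = -13 + H**2)
(-1*(-81))*a + L(-11) = -1*(-81)*(-4) + (-13 + (-11)**2) = 81*(-4) + (-13 + 121) = -324 + 108 = -216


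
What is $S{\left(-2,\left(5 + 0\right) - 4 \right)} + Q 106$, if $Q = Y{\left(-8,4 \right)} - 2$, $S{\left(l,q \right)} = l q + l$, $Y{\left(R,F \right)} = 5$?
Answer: $314$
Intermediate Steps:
$S{\left(l,q \right)} = l + l q$
$Q = 3$ ($Q = 5 - 2 = 3$)
$S{\left(-2,\left(5 + 0\right) - 4 \right)} + Q 106 = - 2 \left(1 + \left(\left(5 + 0\right) - 4\right)\right) + 3 \cdot 106 = - 2 \left(1 + \left(5 - 4\right)\right) + 318 = - 2 \left(1 + 1\right) + 318 = \left(-2\right) 2 + 318 = -4 + 318 = 314$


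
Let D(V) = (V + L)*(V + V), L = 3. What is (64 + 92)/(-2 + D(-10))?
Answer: 26/23 ≈ 1.1304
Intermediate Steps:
D(V) = 2*V*(3 + V) (D(V) = (V + 3)*(V + V) = (3 + V)*(2*V) = 2*V*(3 + V))
(64 + 92)/(-2 + D(-10)) = (64 + 92)/(-2 + 2*(-10)*(3 - 10)) = 156/(-2 + 2*(-10)*(-7)) = 156/(-2 + 140) = 156/138 = (1/138)*156 = 26/23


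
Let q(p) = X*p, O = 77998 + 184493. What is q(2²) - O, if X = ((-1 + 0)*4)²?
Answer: -262427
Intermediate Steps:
O = 262491
X = 16 (X = (-1*4)² = (-4)² = 16)
q(p) = 16*p
q(2²) - O = 16*2² - 1*262491 = 16*4 - 262491 = 64 - 262491 = -262427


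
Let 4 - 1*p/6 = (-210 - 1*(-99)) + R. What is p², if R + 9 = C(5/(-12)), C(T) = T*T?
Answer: 317944561/576 ≈ 5.5199e+5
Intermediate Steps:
C(T) = T²
R = -1271/144 (R = -9 + (5/(-12))² = -9 + (5*(-1/12))² = -9 + (-5/12)² = -9 + 25/144 = -1271/144 ≈ -8.8264)
p = 17831/24 (p = 24 - 6*((-210 - 1*(-99)) - 1271/144) = 24 - 6*((-210 + 99) - 1271/144) = 24 - 6*(-111 - 1271/144) = 24 - 6*(-17255/144) = 24 + 17255/24 = 17831/24 ≈ 742.96)
p² = (17831/24)² = 317944561/576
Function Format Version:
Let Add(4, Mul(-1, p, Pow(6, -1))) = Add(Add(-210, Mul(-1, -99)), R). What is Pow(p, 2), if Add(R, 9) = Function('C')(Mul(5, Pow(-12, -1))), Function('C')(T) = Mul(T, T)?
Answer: Rational(317944561, 576) ≈ 5.5199e+5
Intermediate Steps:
Function('C')(T) = Pow(T, 2)
R = Rational(-1271, 144) (R = Add(-9, Pow(Mul(5, Pow(-12, -1)), 2)) = Add(-9, Pow(Mul(5, Rational(-1, 12)), 2)) = Add(-9, Pow(Rational(-5, 12), 2)) = Add(-9, Rational(25, 144)) = Rational(-1271, 144) ≈ -8.8264)
p = Rational(17831, 24) (p = Add(24, Mul(-6, Add(Add(-210, Mul(-1, -99)), Rational(-1271, 144)))) = Add(24, Mul(-6, Add(Add(-210, 99), Rational(-1271, 144)))) = Add(24, Mul(-6, Add(-111, Rational(-1271, 144)))) = Add(24, Mul(-6, Rational(-17255, 144))) = Add(24, Rational(17255, 24)) = Rational(17831, 24) ≈ 742.96)
Pow(p, 2) = Pow(Rational(17831, 24), 2) = Rational(317944561, 576)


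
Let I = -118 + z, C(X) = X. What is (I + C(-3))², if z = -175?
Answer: 87616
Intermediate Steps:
I = -293 (I = -118 - 175 = -293)
(I + C(-3))² = (-293 - 3)² = (-296)² = 87616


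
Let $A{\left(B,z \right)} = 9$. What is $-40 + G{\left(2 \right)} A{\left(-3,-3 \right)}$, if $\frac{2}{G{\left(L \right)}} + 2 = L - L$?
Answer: $-49$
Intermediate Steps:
$G{\left(L \right)} = -1$ ($G{\left(L \right)} = \frac{2}{-2 + \left(L - L\right)} = \frac{2}{-2 + 0} = \frac{2}{-2} = 2 \left(- \frac{1}{2}\right) = -1$)
$-40 + G{\left(2 \right)} A{\left(-3,-3 \right)} = -40 - 9 = -49$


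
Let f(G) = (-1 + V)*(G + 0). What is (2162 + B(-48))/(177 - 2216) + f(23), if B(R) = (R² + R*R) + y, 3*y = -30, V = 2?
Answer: 40137/2039 ≈ 19.685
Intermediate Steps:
y = -10 (y = (⅓)*(-30) = -10)
f(G) = G (f(G) = (-1 + 2)*(G + 0) = 1*G = G)
B(R) = -10 + 2*R² (B(R) = (R² + R*R) - 10 = (R² + R²) - 10 = 2*R² - 10 = -10 + 2*R²)
(2162 + B(-48))/(177 - 2216) + f(23) = (2162 + (-10 + 2*(-48)²))/(177 - 2216) + 23 = (2162 + (-10 + 2*2304))/(-2039) + 23 = (2162 + (-10 + 4608))*(-1/2039) + 23 = (2162 + 4598)*(-1/2039) + 23 = 6760*(-1/2039) + 23 = -6760/2039 + 23 = 40137/2039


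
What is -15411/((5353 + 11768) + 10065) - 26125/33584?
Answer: -204632879/152169104 ≈ -1.3448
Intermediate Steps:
-15411/((5353 + 11768) + 10065) - 26125/33584 = -15411/(17121 + 10065) - 26125*1/33584 = -15411/27186 - 26125/33584 = -15411*1/27186 - 26125/33584 = -5137/9062 - 26125/33584 = -204632879/152169104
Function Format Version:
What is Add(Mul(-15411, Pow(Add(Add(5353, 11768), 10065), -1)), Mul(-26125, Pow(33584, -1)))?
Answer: Rational(-204632879, 152169104) ≈ -1.3448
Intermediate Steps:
Add(Mul(-15411, Pow(Add(Add(5353, 11768), 10065), -1)), Mul(-26125, Pow(33584, -1))) = Add(Mul(-15411, Pow(Add(17121, 10065), -1)), Mul(-26125, Rational(1, 33584))) = Add(Mul(-15411, Pow(27186, -1)), Rational(-26125, 33584)) = Add(Mul(-15411, Rational(1, 27186)), Rational(-26125, 33584)) = Add(Rational(-5137, 9062), Rational(-26125, 33584)) = Rational(-204632879, 152169104)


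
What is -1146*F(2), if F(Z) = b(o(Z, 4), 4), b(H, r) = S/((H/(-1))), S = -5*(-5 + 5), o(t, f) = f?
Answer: 0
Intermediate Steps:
S = 0 (S = -5*0 = 0)
b(H, r) = 0 (b(H, r) = 0/((H/(-1))) = 0/((H*(-1))) = 0/((-H)) = 0*(-1/H) = 0)
F(Z) = 0
-1146*F(2) = -1146*0 = 0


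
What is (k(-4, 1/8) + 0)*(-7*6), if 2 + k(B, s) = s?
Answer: 315/4 ≈ 78.750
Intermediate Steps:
k(B, s) = -2 + s
(k(-4, 1/8) + 0)*(-7*6) = ((-2 + 1/8) + 0)*(-7*6) = ((-2 + ⅛) + 0)*(-42) = (-15/8 + 0)*(-42) = -15/8*(-42) = 315/4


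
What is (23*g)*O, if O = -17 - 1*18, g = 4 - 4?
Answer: 0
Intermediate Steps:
g = 0
O = -35 (O = -17 - 18 = -35)
(23*g)*O = (23*0)*(-35) = 0*(-35) = 0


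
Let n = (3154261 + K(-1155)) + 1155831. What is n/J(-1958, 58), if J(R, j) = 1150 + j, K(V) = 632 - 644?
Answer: 538760/151 ≈ 3567.9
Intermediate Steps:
K(V) = -12
n = 4310080 (n = (3154261 - 12) + 1155831 = 3154249 + 1155831 = 4310080)
n/J(-1958, 58) = 4310080/(1150 + 58) = 4310080/1208 = 4310080*(1/1208) = 538760/151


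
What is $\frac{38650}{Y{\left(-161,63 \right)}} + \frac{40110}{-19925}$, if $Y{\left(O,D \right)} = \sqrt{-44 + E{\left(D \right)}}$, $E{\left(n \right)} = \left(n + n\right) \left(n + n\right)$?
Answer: $- \frac{8022}{3985} + \frac{19325 \sqrt{3958}}{3958} \approx 305.16$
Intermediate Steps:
$E{\left(n \right)} = 4 n^{2}$ ($E{\left(n \right)} = 2 n 2 n = 4 n^{2}$)
$Y{\left(O,D \right)} = \sqrt{-44 + 4 D^{2}}$
$\frac{38650}{Y{\left(-161,63 \right)}} + \frac{40110}{-19925} = \frac{38650}{2 \sqrt{-11 + 63^{2}}} + \frac{40110}{-19925} = \frac{38650}{2 \sqrt{-11 + 3969}} + 40110 \left(- \frac{1}{19925}\right) = \frac{38650}{2 \sqrt{3958}} - \frac{8022}{3985} = 38650 \frac{\sqrt{3958}}{7916} - \frac{8022}{3985} = \frac{19325 \sqrt{3958}}{3958} - \frac{8022}{3985} = - \frac{8022}{3985} + \frac{19325 \sqrt{3958}}{3958}$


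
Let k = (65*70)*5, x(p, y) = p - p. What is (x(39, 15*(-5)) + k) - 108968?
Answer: -86218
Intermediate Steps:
x(p, y) = 0
k = 22750 (k = 4550*5 = 22750)
(x(39, 15*(-5)) + k) - 108968 = (0 + 22750) - 108968 = 22750 - 108968 = -86218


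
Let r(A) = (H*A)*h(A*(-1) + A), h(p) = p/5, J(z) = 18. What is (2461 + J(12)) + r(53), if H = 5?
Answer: 2479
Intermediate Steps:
h(p) = p/5 (h(p) = p*(⅕) = p/5)
r(A) = 0 (r(A) = (5*A)*((A*(-1) + A)/5) = (5*A)*((-A + A)/5) = (5*A)*((⅕)*0) = (5*A)*0 = 0)
(2461 + J(12)) + r(53) = (2461 + 18) + 0 = 2479 + 0 = 2479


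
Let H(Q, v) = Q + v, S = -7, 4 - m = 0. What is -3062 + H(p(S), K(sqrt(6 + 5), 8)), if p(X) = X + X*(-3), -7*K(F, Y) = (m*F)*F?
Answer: -21380/7 ≈ -3054.3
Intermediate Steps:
m = 4 (m = 4 - 1*0 = 4 + 0 = 4)
K(F, Y) = -4*F**2/7 (K(F, Y) = -4*F*F/7 = -4*F**2/7)
p(X) = -2*X (p(X) = X - 3*X = -2*X)
-3062 + H(p(S), K(sqrt(6 + 5), 8)) = -3062 + (-2*(-7) - 4*(sqrt(6 + 5))**2/7) = -3062 + (14 - 4*(sqrt(11))**2/7) = -3062 + (14 - 4/7*11) = -3062 + (14 - 44/7) = -3062 + 54/7 = -21380/7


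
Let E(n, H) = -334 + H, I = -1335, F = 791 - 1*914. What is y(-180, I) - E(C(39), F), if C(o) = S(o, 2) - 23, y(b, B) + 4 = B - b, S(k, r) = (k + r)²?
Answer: -702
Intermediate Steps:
F = -123 (F = 791 - 914 = -123)
y(b, B) = -4 + B - b (y(b, B) = -4 + (B - b) = -4 + B - b)
C(o) = -23 + (2 + o)² (C(o) = (o + 2)² - 23 = (2 + o)² - 23 = -23 + (2 + o)²)
y(-180, I) - E(C(39), F) = (-4 - 1335 - 1*(-180)) - (-334 - 123) = (-4 - 1335 + 180) - 1*(-457) = -1159 + 457 = -702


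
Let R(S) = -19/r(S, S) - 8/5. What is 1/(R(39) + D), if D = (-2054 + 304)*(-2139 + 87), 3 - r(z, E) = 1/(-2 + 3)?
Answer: 10/35909889 ≈ 2.7847e-7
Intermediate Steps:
r(z, E) = 2 (r(z, E) = 3 - 1/(-2 + 3) = 3 - 1/1 = 3 - 1*1 = 3 - 1 = 2)
R(S) = -111/10 (R(S) = -19/2 - 8/5 = -111/10)
D = 3591000 (D = -1750*(-2052) = 3591000)
1/(R(39) + D) = 1/(-111/10 + 3591000) = 1/(35909889/10) = 10/35909889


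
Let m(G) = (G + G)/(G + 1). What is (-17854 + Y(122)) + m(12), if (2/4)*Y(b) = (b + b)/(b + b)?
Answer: -232052/13 ≈ -17850.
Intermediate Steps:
m(G) = 2*G/(1 + G) (m(G) = (2*G)/(1 + G) = 2*G/(1 + G))
Y(b) = 2 (Y(b) = 2*((b + b)/(b + b)) = 2*((2*b)/((2*b))) = 2*((2*b)*(1/(2*b))) = 2*1 = 2)
(-17854 + Y(122)) + m(12) = (-17854 + 2) + 2*12/(1 + 12) = -17852 + 2*12/13 = -17852 + 2*12*(1/13) = -17852 + 24/13 = -232052/13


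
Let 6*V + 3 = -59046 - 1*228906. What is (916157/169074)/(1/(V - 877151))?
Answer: -1695153387059/338148 ≈ -5.0130e+6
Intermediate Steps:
V = -95985/2 (V = -1/2 + (-59046 - 1*228906)/6 = -1/2 + (-59046 - 228906)/6 = -1/2 + (1/6)*(-287952) = -1/2 - 47992 = -95985/2 ≈ -47993.)
(916157/169074)/(1/(V - 877151)) = (916157/169074)/(1/(-95985/2 - 877151)) = (916157*(1/169074))/(1/(-1850287/2)) = 916157/(169074*(-2/1850287)) = (916157/169074)*(-1850287/2) = -1695153387059/338148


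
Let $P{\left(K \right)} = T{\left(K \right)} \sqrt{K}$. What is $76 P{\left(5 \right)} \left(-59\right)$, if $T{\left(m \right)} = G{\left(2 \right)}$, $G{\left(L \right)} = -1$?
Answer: $4484 \sqrt{5} \approx 10027.0$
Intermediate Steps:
$T{\left(m \right)} = -1$
$P{\left(K \right)} = - \sqrt{K}$
$76 P{\left(5 \right)} \left(-59\right) = 76 \left(- \sqrt{5}\right) \left(-59\right) = - 76 \sqrt{5} \left(-59\right) = 4484 \sqrt{5}$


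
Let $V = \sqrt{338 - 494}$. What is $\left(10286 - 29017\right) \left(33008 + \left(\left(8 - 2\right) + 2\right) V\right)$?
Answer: $-618272848 - 299696 i \sqrt{39} \approx -6.1827 \cdot 10^{8} - 1.8716 \cdot 10^{6} i$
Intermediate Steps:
$V = 2 i \sqrt{39}$ ($V = \sqrt{-156} = 2 i \sqrt{39} \approx 12.49 i$)
$\left(10286 - 29017\right) \left(33008 + \left(\left(8 - 2\right) + 2\right) V\right) = \left(10286 - 29017\right) \left(33008 + \left(\left(8 - 2\right) + 2\right) 2 i \sqrt{39}\right) = - 18731 \left(33008 + \left(6 + 2\right) 2 i \sqrt{39}\right) = - 18731 \left(33008 + 8 \cdot 2 i \sqrt{39}\right) = - 18731 \left(33008 + 16 i \sqrt{39}\right) = -618272848 - 299696 i \sqrt{39}$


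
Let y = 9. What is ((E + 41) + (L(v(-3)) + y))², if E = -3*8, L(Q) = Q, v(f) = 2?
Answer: 784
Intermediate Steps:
E = -24
((E + 41) + (L(v(-3)) + y))² = ((-24 + 41) + (2 + 9))² = (17 + 11)² = 28² = 784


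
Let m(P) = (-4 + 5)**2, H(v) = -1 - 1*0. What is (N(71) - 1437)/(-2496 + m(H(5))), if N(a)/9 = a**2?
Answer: -43932/2495 ≈ -17.608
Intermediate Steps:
N(a) = 9*a**2
H(v) = -1 (H(v) = -1 + 0 = -1)
m(P) = 1 (m(P) = 1**2 = 1)
(N(71) - 1437)/(-2496 + m(H(5))) = (9*71**2 - 1437)/(-2496 + 1) = (9*5041 - 1437)/(-2495) = (45369 - 1437)*(-1/2495) = 43932*(-1/2495) = -43932/2495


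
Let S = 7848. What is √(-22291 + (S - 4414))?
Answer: I*√18857 ≈ 137.32*I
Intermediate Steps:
√(-22291 + (S - 4414)) = √(-22291 + (7848 - 4414)) = √(-22291 + 3434) = √(-18857) = I*√18857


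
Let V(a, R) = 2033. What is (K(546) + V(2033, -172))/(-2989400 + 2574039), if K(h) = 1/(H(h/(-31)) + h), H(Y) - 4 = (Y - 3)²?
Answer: -1904659704/389139675431 ≈ -0.0048945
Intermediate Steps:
H(Y) = 4 + (-3 + Y)² (H(Y) = 4 + (Y - 3)² = 4 + (-3 + Y)²)
K(h) = 1/(4 + h + (-3 - h/31)²) (K(h) = 1/((4 + (-3 + h/(-31))²) + h) = 1/((4 + (-3 + h*(-1/31))²) + h) = 1/((4 + (-3 - h/31)²) + h) = 1/(4 + h + (-3 - h/31)²))
(K(546) + V(2033, -172))/(-2989400 + 2574039) = (961/(12493 + 546² + 1147*546) + 2033)/(-2989400 + 2574039) = (961/(12493 + 298116 + 626262) + 2033)/(-415361) = (961/936871 + 2033)*(-1/415361) = (1904659704/936871)*(-1/415361) = -1904659704/389139675431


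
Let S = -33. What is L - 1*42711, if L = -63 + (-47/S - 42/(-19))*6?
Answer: -8935208/209 ≈ -42752.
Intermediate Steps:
L = -8609/209 (L = -63 + (-47/(-33) - 42/(-19))*6 = -63 + (-47*(-1/33) - 42*(-1/19))*6 = -63 + (47/33 + 42/19)*6 = -63 + (2279/627)*6 = -63 + 4558/209 = -8609/209 ≈ -41.191)
L - 1*42711 = -8609/209 - 1*42711 = -8609/209 - 42711 = -8935208/209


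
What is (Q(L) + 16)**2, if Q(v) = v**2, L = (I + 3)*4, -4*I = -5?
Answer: 93025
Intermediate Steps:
I = 5/4 (I = -1/4*(-5) = 5/4 ≈ 1.2500)
L = 17 (L = (5/4 + 3)*4 = (17/4)*4 = 17)
(Q(L) + 16)**2 = (17**2 + 16)**2 = (289 + 16)**2 = 305**2 = 93025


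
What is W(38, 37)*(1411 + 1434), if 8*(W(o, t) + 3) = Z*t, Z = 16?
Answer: 201995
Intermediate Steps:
W(o, t) = -3 + 2*t (W(o, t) = -3 + (16*t)/8 = -3 + 2*t)
W(38, 37)*(1411 + 1434) = (-3 + 2*37)*(1411 + 1434) = (-3 + 74)*2845 = 71*2845 = 201995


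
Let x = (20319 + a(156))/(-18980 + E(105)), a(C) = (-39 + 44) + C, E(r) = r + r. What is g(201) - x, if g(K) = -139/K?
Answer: 150745/377277 ≈ 0.39956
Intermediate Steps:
E(r) = 2*r
a(C) = 5 + C
x = -2048/1877 (x = (20319 + (5 + 156))/(-18980 + 2*105) = (20319 + 161)/(-18980 + 210) = 20480/(-18770) = 20480*(-1/18770) = -2048/1877 ≈ -1.0911)
g(201) - x = -139/201 - 1*(-2048/1877) = -139*1/201 + 2048/1877 = -139/201 + 2048/1877 = 150745/377277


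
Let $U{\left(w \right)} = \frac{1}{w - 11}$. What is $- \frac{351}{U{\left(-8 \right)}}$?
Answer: $6669$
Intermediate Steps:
$U{\left(w \right)} = \frac{1}{-11 + w}$
$- \frac{351}{U{\left(-8 \right)}} = - \frac{351}{\frac{1}{-11 - 8}} = - \frac{351}{\frac{1}{-19}} = - \frac{351}{- \frac{1}{19}} = \left(-351\right) \left(-19\right) = 6669$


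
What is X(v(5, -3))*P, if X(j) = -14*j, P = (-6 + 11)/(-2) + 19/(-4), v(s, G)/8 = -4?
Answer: -3248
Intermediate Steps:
v(s, G) = -32 (v(s, G) = 8*(-4) = -32)
P = -29/4 (P = 5*(-½) + 19*(-¼) = -5/2 - 19/4 = -29/4 ≈ -7.2500)
X(v(5, -3))*P = -14*(-32)*(-29/4) = 448*(-29/4) = -3248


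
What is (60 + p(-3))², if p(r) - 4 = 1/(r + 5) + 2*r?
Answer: 13689/4 ≈ 3422.3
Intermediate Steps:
p(r) = 4 + 1/(5 + r) + 2*r (p(r) = 4 + (1/(r + 5) + 2*r) = 4 + (1/(5 + r) + 2*r) = 4 + 1/(5 + r) + 2*r)
(60 + p(-3))² = (60 + (21 + 2*(-3)² + 14*(-3))/(5 - 3))² = (60 + (21 + 2*9 - 42)/2)² = (60 + (21 + 18 - 42)/2)² = (60 + (½)*(-3))² = (60 - 3/2)² = (117/2)² = 13689/4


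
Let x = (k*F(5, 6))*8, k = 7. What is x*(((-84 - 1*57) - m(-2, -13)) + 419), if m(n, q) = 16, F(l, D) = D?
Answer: 88032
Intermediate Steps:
x = 336 (x = (7*6)*8 = 42*8 = 336)
x*(((-84 - 1*57) - m(-2, -13)) + 419) = 336*(((-84 - 1*57) - 1*16) + 419) = 336*(((-84 - 57) - 16) + 419) = 336*((-141 - 16) + 419) = 336*(-157 + 419) = 336*262 = 88032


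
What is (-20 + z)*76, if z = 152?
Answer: 10032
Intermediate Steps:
(-20 + z)*76 = (-20 + 152)*76 = 132*76 = 10032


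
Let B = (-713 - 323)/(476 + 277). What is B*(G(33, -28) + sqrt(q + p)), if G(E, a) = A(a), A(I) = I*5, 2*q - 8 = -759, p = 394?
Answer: 145040/753 - 518*sqrt(74)/753 ≈ 186.70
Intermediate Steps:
q = -751/2 (q = 4 + (1/2)*(-759) = 4 - 759/2 = -751/2 ≈ -375.50)
A(I) = 5*I
G(E, a) = 5*a
B = -1036/753 ≈ -1.3758
B*(G(33, -28) + sqrt(q + p)) = -1036*(5*(-28) + sqrt(-751/2 + 394))/753 = -1036*(-140 + sqrt(37/2))/753 = -1036*(-140 + sqrt(74)/2)/753 = 145040/753 - 518*sqrt(74)/753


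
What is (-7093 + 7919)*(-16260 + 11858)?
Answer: -3636052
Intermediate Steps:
(-7093 + 7919)*(-16260 + 11858) = 826*(-4402) = -3636052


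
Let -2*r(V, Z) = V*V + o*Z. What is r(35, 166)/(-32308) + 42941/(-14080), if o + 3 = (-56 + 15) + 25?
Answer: -350229497/113724160 ≈ -3.0796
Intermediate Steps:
o = -19 (o = -3 + ((-56 + 15) + 25) = -3 + (-41 + 25) = -3 - 16 = -19)
r(V, Z) = -V²/2 + 19*Z/2 (r(V, Z) = -(V*V - 19*Z)/2 = -(V² - 19*Z)/2 = -V²/2 + 19*Z/2)
r(35, 166)/(-32308) + 42941/(-14080) = (-½*35² + (19/2)*166)/(-32308) + 42941/(-14080) = (-½*1225 + 1577)*(-1/32308) + 42941*(-1/14080) = (-1225/2 + 1577)*(-1/32308) - 42941/14080 = (1929/2)*(-1/32308) - 42941/14080 = -1929/64616 - 42941/14080 = -350229497/113724160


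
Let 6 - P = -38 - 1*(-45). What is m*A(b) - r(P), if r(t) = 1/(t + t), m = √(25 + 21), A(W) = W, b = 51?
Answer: ½ + 51*√46 ≈ 346.40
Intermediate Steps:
P = -1 (P = 6 - (-38 - 1*(-45)) = 6 - (-38 + 45) = 6 - 1*7 = 6 - 7 = -1)
m = √46 ≈ 6.7823
r(t) = 1/(2*t)
m*A(b) - r(P) = √46*51 - 1/(2*(-1)) = 51*√46 - (-1)/2 = 51*√46 - 1*(-½) = 51*√46 + ½ = ½ + 51*√46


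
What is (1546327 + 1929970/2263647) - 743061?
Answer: 1818312601072/2263647 ≈ 8.0327e+5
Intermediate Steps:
(1546327 + 1929970/2263647) - 743061 = 3500340404539/2263647 - 743061 = 1818312601072/2263647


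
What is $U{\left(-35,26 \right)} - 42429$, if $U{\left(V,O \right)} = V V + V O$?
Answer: $-42114$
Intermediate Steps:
$U{\left(V,O \right)} = V^{2} + O V$
$U{\left(-35,26 \right)} - 42429 = - 35 \left(26 - 35\right) - 42429 = \left(-35\right) \left(-9\right) - 42429 = 315 - 42429 = -42114$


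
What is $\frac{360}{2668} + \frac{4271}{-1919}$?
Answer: $- \frac{2676047}{1279973} \approx -2.0907$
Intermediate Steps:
$\frac{360}{2668} + \frac{4271}{-1919} = 360 \cdot \frac{1}{2668} + 4271 \left(- \frac{1}{1919}\right) = \frac{90}{667} - \frac{4271}{1919} = - \frac{2676047}{1279973}$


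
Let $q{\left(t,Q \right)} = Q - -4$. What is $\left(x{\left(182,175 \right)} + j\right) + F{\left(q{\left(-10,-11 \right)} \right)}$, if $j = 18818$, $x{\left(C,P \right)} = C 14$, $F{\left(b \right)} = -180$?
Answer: $21186$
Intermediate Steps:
$q{\left(t,Q \right)} = 4 + Q$ ($q{\left(t,Q \right)} = Q + 4 = 4 + Q$)
$x{\left(C,P \right)} = 14 C$
$\left(x{\left(182,175 \right)} + j\right) + F{\left(q{\left(-10,-11 \right)} \right)} = \left(14 \cdot 182 + 18818\right) - 180 = \left(2548 + 18818\right) - 180 = 21366 - 180 = 21186$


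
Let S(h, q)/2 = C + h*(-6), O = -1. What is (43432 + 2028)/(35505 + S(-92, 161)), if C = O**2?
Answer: 45460/36611 ≈ 1.2417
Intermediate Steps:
C = 1 (C = (-1)**2 = 1)
S(h, q) = 2 - 12*h (S(h, q) = 2*(1 + h*(-6)) = 2*(1 - 6*h) = 2 - 12*h)
(43432 + 2028)/(35505 + S(-92, 161)) = (43432 + 2028)/(35505 + (2 - 12*(-92))) = 45460/(35505 + (2 + 1104)) = 45460/(35505 + 1106) = 45460/36611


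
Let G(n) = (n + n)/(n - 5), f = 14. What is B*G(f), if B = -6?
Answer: -56/3 ≈ -18.667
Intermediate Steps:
G(n) = 2*n/(-5 + n) (G(n) = (2*n)/(-5 + n) = 2*n/(-5 + n))
B*G(f) = -12*14/(-5 + 14) = -12*14/9 = -6*28/9 = -56/3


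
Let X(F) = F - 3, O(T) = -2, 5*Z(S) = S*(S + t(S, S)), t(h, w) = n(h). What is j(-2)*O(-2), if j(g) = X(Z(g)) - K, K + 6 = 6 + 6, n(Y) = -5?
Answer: 62/5 ≈ 12.400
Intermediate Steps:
t(h, w) = -5
Z(S) = S*(-5 + S)/5 (Z(S) = (S*(S - 5))/5 = (S*(-5 + S))/5 = S*(-5 + S)/5)
K = 6 (K = -6 + (6 + 6) = -6 + 12 = 6)
X(F) = -3 + F
j(g) = -9 + g*(-5 + g)/5 (j(g) = (-3 + g*(-5 + g)/5) - 1*6 = (-3 + g*(-5 + g)/5) - 6 = -9 + g*(-5 + g)/5)
j(-2)*O(-2) = (-9 + (⅕)*(-2)*(-5 - 2))*(-2) = (-9 + (⅕)*(-2)*(-7))*(-2) = (-9 + 14/5)*(-2) = -31/5*(-2) = 62/5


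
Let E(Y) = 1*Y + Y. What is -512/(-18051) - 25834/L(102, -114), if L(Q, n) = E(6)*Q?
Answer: -77617141/3682404 ≈ -21.078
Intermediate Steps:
E(Y) = 2*Y (E(Y) = Y + Y = 2*Y)
L(Q, n) = 12*Q (L(Q, n) = (2*6)*Q = 12*Q)
-512/(-18051) - 25834/L(102, -114) = -512/(-18051) - 25834/(12*102) = -512*(-1/18051) - 25834/1224 = 512/18051 - 25834*1/1224 = 512/18051 - 12917/612 = -77617141/3682404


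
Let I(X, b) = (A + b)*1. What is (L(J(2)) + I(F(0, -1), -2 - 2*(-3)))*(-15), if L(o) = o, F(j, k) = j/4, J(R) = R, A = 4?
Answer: -150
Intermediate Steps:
F(j, k) = j/4 (F(j, k) = j*(¼) = j/4)
I(X, b) = 4 + b (I(X, b) = (4 + b)*1 = 4 + b)
(L(J(2)) + I(F(0, -1), -2 - 2*(-3)))*(-15) = (2 + (4 + (-2 - 2*(-3))))*(-15) = (2 + (4 + (-2 + 6)))*(-15) = (2 + (4 + 4))*(-15) = (2 + 8)*(-15) = 10*(-15) = -150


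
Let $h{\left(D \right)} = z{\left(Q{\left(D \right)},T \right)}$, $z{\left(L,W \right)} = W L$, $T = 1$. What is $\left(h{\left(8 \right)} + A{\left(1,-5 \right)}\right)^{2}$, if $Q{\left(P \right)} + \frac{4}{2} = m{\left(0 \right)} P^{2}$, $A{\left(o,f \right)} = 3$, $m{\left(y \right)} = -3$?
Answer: $36481$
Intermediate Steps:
$Q{\left(P \right)} = -2 - 3 P^{2}$
$z{\left(L,W \right)} = L W$
$h{\left(D \right)} = -2 - 3 D^{2}$ ($h{\left(D \right)} = \left(-2 - 3 D^{2}\right) 1 = -2 - 3 D^{2}$)
$\left(h{\left(8 \right)} + A{\left(1,-5 \right)}\right)^{2} = \left(\left(-2 - 3 \cdot 8^{2}\right) + 3\right)^{2} = \left(\left(-2 - 192\right) + 3\right)^{2} = \left(-194 + 3\right)^{2} = \left(-191\right)^{2} = 36481$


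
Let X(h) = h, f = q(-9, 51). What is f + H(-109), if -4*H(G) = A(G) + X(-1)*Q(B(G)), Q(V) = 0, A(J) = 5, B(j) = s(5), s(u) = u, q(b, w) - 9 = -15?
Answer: -29/4 ≈ -7.2500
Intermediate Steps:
q(b, w) = -6 (q(b, w) = 9 - 15 = -6)
f = -6
B(j) = 5
H(G) = -5/4 (H(G) = -(5 - 1*0)/4 = -(5 + 0)/4 = -¼*5 = -5/4)
f + H(-109) = -6 - 5/4 = -29/4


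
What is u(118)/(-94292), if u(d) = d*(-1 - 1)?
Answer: 59/23573 ≈ 0.0025029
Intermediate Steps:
u(d) = -2*d (u(d) = d*(-2) = -2*d)
u(118)/(-94292) = -2*118/(-94292) = -236*(-1/94292) = 59/23573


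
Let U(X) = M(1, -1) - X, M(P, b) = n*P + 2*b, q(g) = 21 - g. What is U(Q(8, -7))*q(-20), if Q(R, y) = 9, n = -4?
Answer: -615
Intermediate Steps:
M(P, b) = -4*P + 2*b
U(X) = -6 - X (U(X) = (-4*1 + 2*(-1)) - X = (-4 - 2) - X = -6 - X)
U(Q(8, -7))*q(-20) = (-6 - 1*9)*(21 - 1*(-20)) = (-6 - 9)*(21 + 20) = -15*41 = -615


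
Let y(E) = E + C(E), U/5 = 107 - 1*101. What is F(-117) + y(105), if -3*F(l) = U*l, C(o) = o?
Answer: 1380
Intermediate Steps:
U = 30 (U = 5*(107 - 1*101) = 5*(107 - 101) = 5*6 = 30)
F(l) = -10*l
y(E) = 2*E (y(E) = E + E = 2*E)
F(-117) + y(105) = -10*(-117) + 2*105 = 1170 + 210 = 1380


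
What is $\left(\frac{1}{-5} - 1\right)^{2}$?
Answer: $\frac{36}{25} \approx 1.44$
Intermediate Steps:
$\left(\frac{1}{-5} - 1\right)^{2} = \left(- \frac{1}{5} - 1\right)^{2} = \left(- \frac{6}{5}\right)^{2} = \frac{36}{25}$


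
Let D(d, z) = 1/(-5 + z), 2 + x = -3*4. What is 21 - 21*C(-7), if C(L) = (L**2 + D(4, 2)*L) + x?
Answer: -763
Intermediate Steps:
x = -14 (x = -2 - 3*4 = -2 - 12 = -14)
C(L) = -14 + L**2 - L/3 (C(L) = (L**2 + L/(-5 + 2)) - 14 = (L**2 + L/(-3)) - 14 = (L**2 - L/3) - 14 = -14 + L**2 - L/3)
21 - 21*C(-7) = 21 - 21*(-14 + (-7)**2 - 1/3*(-7)) = 21 - 21*(-14 + 49 + 7/3) = 21 - 21*112/3 = 21 - 784 = -763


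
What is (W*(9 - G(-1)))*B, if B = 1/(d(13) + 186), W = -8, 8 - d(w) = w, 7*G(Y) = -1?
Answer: -512/1267 ≈ -0.40410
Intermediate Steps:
G(Y) = -1/7 (G(Y) = (1/7)*(-1) = -1/7)
d(w) = 8 - w
B = 1/181 (B = 1/((8 - 1*13) + 186) = 1/((8 - 13) + 186) = 1/(-5 + 186) = 1/181 ≈ 0.0055249)
(W*(9 - G(-1)))*B = -8*(9 - 1*(-1/7))*(1/181) = -8*(9 + 1/7)*(1/181) = -8*64/7*(1/181) = -512/7*1/181 = -512/1267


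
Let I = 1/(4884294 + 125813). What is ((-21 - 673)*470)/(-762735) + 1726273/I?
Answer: 1319350391469479653/152547 ≈ 8.6488e+12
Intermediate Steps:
I = 1/5010107 ≈ 1.9960e-7
((-21 - 673)*470)/(-762735) + 1726273/I = ((-21 - 673)*470)/(-762735) + 1726273/(1/5010107) = -694*470*(-1/762735) + 1726273*5010107 = -326180*(-1/762735) + 8648812441211 = 65236/152547 + 8648812441211 = 1319350391469479653/152547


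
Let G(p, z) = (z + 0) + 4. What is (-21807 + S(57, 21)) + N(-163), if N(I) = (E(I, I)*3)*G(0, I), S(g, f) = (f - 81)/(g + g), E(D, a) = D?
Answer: 1062926/19 ≈ 55944.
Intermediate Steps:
G(p, z) = 4 + z (G(p, z) = z + 4 = 4 + z)
S(g, f) = (-81 + f)/(2*g) (S(g, f) = (-81 + f)/((2*g)) = (-81 + f)*(1/(2*g)) = (-81 + f)/(2*g))
N(I) = 3*I*(4 + I) (N(I) = (I*3)*(4 + I) = (3*I)*(4 + I) = 3*I*(4 + I))
(-21807 + S(57, 21)) + N(-163) = (-21807 + (1/2)*(-81 + 21)/57) + 3*(-163)*(4 - 163) = (-21807 + (1/2)*(1/57)*(-60)) + 3*(-163)*(-159) = (-21807 - 10/19) + 77751 = -414343/19 + 77751 = 1062926/19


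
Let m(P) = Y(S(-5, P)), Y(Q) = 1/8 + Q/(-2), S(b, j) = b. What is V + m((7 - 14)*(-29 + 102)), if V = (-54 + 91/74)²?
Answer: 30526799/10952 ≈ 2787.3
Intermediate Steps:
Y(Q) = ⅛ - Q/2 (Y(Q) = 1*(⅛) + Q*(-½) = ⅛ - Q/2)
m(P) = 21/8 (m(P) = ⅛ - ½*(-5) = ⅛ + 5/2 = 21/8)
V = 15249025/5476 (V = (-54 + 91*(1/74))² = (-54 + 91/74)² = (-3905/74)² = 15249025/5476 ≈ 2784.7)
V + m((7 - 14)*(-29 + 102)) = 15249025/5476 + 21/8 = 30526799/10952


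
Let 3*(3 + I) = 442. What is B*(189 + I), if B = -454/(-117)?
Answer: 454000/351 ≈ 1293.4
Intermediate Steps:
B = 454/117 (B = -454*(-1/117) = 454/117 ≈ 3.8803)
I = 433/3 (I = -3 + (⅓)*442 = -3 + 442/3 = 433/3 ≈ 144.33)
B*(189 + I) = 454*(189 + 433/3)/117 = (454/117)*(1000/3) = 454000/351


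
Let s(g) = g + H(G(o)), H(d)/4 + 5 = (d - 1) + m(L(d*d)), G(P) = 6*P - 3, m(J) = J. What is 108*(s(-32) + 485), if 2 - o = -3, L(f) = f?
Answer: 372924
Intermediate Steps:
o = 5 (o = 2 - 1*(-3) = 2 + 3 = 5)
G(P) = -3 + 6*P
H(d) = -24 + 4*d + 4*d² (H(d) = -20 + 4*((d - 1) + d*d) = -20 + 4*((-1 + d) + d²) = -20 + 4*(-1 + d + d²) = -20 + (-4 + 4*d + 4*d²) = -24 + 4*d + 4*d²)
s(g) = 3000 + g (s(g) = g + (-24 + 4*(-3 + 6*5) + 4*(-3 + 6*5)²) = g + (-24 + 4*(-3 + 30) + 4*(-3 + 30)²) = g + (-24 + 4*27 + 4*27²) = g + (-24 + 108 + 4*729) = g + (-24 + 108 + 2916) = g + 3000 = 3000 + g)
108*(s(-32) + 485) = 108*((3000 - 32) + 485) = 108*(2968 + 485) = 108*3453 = 372924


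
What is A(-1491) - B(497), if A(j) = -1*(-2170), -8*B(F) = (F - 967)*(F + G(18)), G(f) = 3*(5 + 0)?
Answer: -27910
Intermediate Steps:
G(f) = 15 (G(f) = 3*5 = 15)
B(F) = -(-967 + F)*(15 + F)/8 (B(F) = -(F - 967)*(F + 15)/8 = -(-967 + F)*(15 + F)/8)
A(j) = 2170
A(-1491) - B(497) = 2170 - (14505/8 + 119*497 - ⅛*497²) = 2170 - (14505/8 + 59143 - ⅛*247009) = 2170 - (14505/8 + 59143 - 247009/8) = 2170 - 1*30080 = 2170 - 30080 = -27910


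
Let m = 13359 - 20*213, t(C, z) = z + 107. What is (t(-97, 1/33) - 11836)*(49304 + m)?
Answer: -22605231568/33 ≈ -6.8501e+8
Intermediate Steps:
t(C, z) = 107 + z
m = 9099 (m = 13359 - 1*4260 = 13359 - 4260 = 9099)
(t(-97, 1/33) - 11836)*(49304 + m) = ((107 + 1/33) - 11836)*(49304 + 9099) = ((107 + 1/33) - 11836)*58403 = (3532/33 - 11836)*58403 = -387056/33*58403 = -22605231568/33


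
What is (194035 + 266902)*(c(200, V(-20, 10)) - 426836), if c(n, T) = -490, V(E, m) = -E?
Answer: -196970364462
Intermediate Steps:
(194035 + 266902)*(c(200, V(-20, 10)) - 426836) = (194035 + 266902)*(-490 - 426836) = 460937*(-427326) = -196970364462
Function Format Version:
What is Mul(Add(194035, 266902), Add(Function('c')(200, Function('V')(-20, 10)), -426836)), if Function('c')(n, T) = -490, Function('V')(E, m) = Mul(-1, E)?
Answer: -196970364462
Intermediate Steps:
Mul(Add(194035, 266902), Add(Function('c')(200, Function('V')(-20, 10)), -426836)) = Mul(Add(194035, 266902), Add(-490, -426836)) = Mul(460937, -427326) = -196970364462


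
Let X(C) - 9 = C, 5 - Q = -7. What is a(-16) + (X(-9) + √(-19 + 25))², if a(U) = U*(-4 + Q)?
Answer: -122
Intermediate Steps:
Q = 12 (Q = 5 - 1*(-7) = 5 + 7 = 12)
X(C) = 9 + C
a(U) = 8*U (a(U) = U*(-4 + 12) = U*8 = 8*U)
a(-16) + (X(-9) + √(-19 + 25))² = 8*(-16) + ((9 - 9) + √(-19 + 25))² = -128 + (0 + √6)² = -128 + (√6)² = -128 + 6 = -122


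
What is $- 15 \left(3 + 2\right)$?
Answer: $-75$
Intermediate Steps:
$- 15 \left(3 + 2\right) = \left(-15\right) 5 = -75$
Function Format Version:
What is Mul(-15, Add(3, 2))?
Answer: -75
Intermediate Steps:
Mul(-15, Add(3, 2)) = Mul(-15, 5) = -75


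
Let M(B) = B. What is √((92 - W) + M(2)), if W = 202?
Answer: 6*I*√3 ≈ 10.392*I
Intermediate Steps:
√((92 - W) + M(2)) = √((92 - 1*202) + 2) = √((92 - 202) + 2) = √(-110 + 2) = √(-108) = 6*I*√3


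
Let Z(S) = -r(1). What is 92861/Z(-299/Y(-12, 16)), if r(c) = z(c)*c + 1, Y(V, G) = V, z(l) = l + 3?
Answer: -92861/5 ≈ -18572.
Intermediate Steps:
z(l) = 3 + l
r(c) = 1 + c*(3 + c) (r(c) = (3 + c)*c + 1 = c*(3 + c) + 1 = 1 + c*(3 + c))
Z(S) = -5 (Z(S) = -(1 + 1*(3 + 1)) = -(1 + 1*4) = -(1 + 4) = -1*5 = -5)
92861/Z(-299/Y(-12, 16)) = 92861/(-5) = 92861*(-⅕) = -92861/5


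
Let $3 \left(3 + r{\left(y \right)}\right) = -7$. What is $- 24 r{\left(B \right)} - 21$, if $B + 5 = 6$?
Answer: $107$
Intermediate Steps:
$B = 1$ ($B = -5 + 6 = 1$)
$r{\left(y \right)} = - \frac{16}{3}$ ($r{\left(y \right)} = -3 + \frac{1}{3} \left(-7\right) = -3 - \frac{7}{3} = - \frac{16}{3}$)
$- 24 r{\left(B \right)} - 21 = \left(-24\right) \left(- \frac{16}{3}\right) - 21 = 128 - 21 = 107$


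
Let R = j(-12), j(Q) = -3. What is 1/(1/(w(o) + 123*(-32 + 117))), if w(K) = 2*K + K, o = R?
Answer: 10446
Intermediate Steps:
R = -3
o = -3
w(K) = 3*K
1/(1/(w(o) + 123*(-32 + 117))) = 1/(1/(3*(-3) + 123*(-32 + 117))) = 1/(1/(-9 + 123*85)) = 1/(1/(-9 + 10455)) = 1/(1/10446) = 10446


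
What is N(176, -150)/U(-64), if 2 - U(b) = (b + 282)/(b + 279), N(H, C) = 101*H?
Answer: 955460/53 ≈ 18028.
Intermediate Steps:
U(b) = 2 - (282 + b)/(279 + b) (U(b) = 2 - (b + 282)/(b + 279) = 2 - (282 + b)/(279 + b))
N(176, -150)/U(-64) = (101*176)/(((276 - 64)/(279 - 64))) = 17776/((212/215)) = 17776/(((1/215)*212)) = 17776/(212/215) = 17776*(215/212) = 955460/53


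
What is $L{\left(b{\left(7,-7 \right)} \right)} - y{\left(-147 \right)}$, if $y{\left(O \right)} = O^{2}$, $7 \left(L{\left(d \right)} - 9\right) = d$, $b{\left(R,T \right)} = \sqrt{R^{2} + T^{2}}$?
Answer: $-21600 + \sqrt{2} \approx -21599.0$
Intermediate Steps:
$L{\left(d \right)} = 9 + \frac{d}{7}$
$L{\left(b{\left(7,-7 \right)} \right)} - y{\left(-147 \right)} = \left(9 + \frac{\sqrt{7^{2} + \left(-7\right)^{2}}}{7}\right) - \left(-147\right)^{2} = \left(9 + \frac{\sqrt{49 + 49}}{7}\right) - 21609 = \left(9 + \frac{\sqrt{98}}{7}\right) - 21609 = \left(9 + \frac{7 \sqrt{2}}{7}\right) - 21609 = \left(9 + \sqrt{2}\right) - 21609 = -21600 + \sqrt{2}$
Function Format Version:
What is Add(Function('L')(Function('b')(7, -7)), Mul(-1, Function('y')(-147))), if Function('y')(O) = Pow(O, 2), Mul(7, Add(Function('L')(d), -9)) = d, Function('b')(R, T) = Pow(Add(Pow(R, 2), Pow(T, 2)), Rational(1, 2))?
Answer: Add(-21600, Pow(2, Rational(1, 2))) ≈ -21599.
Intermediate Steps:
Function('L')(d) = Add(9, Mul(Rational(1, 7), d))
Add(Function('L')(Function('b')(7, -7)), Mul(-1, Function('y')(-147))) = Add(Add(9, Mul(Rational(1, 7), Pow(Add(Pow(7, 2), Pow(-7, 2)), Rational(1, 2)))), Mul(-1, Pow(-147, 2))) = Add(Add(9, Mul(Rational(1, 7), Pow(Add(49, 49), Rational(1, 2)))), Mul(-1, 21609)) = Add(Add(9, Mul(Rational(1, 7), Pow(98, Rational(1, 2)))), -21609) = Add(Add(9, Mul(Rational(1, 7), Mul(7, Pow(2, Rational(1, 2))))), -21609) = Add(Add(9, Pow(2, Rational(1, 2))), -21609) = Add(-21600, Pow(2, Rational(1, 2)))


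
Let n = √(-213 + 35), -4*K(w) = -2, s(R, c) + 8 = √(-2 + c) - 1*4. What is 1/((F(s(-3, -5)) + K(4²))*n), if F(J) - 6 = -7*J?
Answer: √178/(89*(14*√7 + 181*I)) ≈ 0.00016268 - 0.00079492*I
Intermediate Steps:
s(R, c) = -12 + √(-2 + c) (s(R, c) = -8 + (√(-2 + c) - 1*4) = -8 + (√(-2 + c) - 4) = -8 + (-4 + √(-2 + c)) = -12 + √(-2 + c))
K(w) = ½ (K(w) = -¼*(-2) = ½)
n = I*√178 (n = √(-178) = I*√178 ≈ 13.342*I)
F(J) = 6 - 7*J
1/((F(s(-3, -5)) + K(4²))*n) = 1/(((6 - 7*(-12 + √(-2 - 5))) + ½)*(I*√178)) = 1/(((6 - 7*(-12 + √(-7))) + ½)*(I*√178)) = 1/(((6 - 7*(-12 + I*√7)) + ½)*(I*√178)) = 1/(((6 + (84 - 7*I*√7)) + ½)*(I*√178)) = 1/(((90 - 7*I*√7) + ½)*(I*√178)) = 1/((181/2 - 7*I*√7)*(I*√178)) = 1/(I*√178*(181/2 - 7*I*√7)) = -I*√178/(178*(181/2 - 7*I*√7))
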